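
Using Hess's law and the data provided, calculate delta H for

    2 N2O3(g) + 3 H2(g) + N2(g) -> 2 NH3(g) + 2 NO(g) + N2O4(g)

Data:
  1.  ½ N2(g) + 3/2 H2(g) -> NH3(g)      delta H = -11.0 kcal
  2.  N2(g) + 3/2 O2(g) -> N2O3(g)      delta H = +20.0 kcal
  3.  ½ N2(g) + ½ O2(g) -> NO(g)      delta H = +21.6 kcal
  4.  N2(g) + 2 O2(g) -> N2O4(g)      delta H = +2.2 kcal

delta H = -16.6 kcal

eq. 1 × 2 (scale by 2 for the 2 NH3(g)): (2)·(-11.0) = -22.0 kcal
eq. 2 reversed and × 2 (N2O3(g) must end up as a reactant; scale by 2 for the 2 N2O3(g)): (-2)·(+20.0) = -40.0 kcal
eq. 3 × 2 (×2 to match 2 NO(g) in the target): (2)·(+21.6) = +43.2 kcal
eq. 4 as written (N2O4(g) already on the product side): +2.2 kcal
delta H = (-22.0) + (-40.0) + (+43.2) + (+2.2) = -16.6 kcal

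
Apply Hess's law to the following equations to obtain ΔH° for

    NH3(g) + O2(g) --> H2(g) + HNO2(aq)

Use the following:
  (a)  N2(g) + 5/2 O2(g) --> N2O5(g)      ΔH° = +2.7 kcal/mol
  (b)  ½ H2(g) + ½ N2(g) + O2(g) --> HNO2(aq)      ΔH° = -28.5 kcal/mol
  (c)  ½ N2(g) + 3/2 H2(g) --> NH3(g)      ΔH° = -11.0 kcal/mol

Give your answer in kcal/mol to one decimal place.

ΔH° = -17.5 kcal/mol

(a): not needed (N2O5(g) appears nowhere else).
(b) as written (HNO2(aq) already on the product side): -28.5 kcal/mol
(c) reversed (reverse to put NH3(g) on the reactant side): +11.0 kcal/mol
ΔH° = (1)·(-28.5) + (-1)·(-11.0) = -17.5 kcal/mol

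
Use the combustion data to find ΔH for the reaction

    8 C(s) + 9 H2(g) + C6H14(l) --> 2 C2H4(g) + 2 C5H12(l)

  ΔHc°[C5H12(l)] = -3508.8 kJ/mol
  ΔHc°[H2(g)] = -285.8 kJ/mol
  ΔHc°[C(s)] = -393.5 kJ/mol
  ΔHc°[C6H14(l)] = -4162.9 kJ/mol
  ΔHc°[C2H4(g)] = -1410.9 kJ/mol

Using ΔH = Σ nΔHc°(reactants) − Σ nΔHc°(products):
= [8·(-393.5) + 9·(-285.8) + 1·(-4162.9)] − [2·(-1410.9) + 2·(-3508.8)]
= -43.7 kJ/mol

ΔH = -43.7 kJ/mol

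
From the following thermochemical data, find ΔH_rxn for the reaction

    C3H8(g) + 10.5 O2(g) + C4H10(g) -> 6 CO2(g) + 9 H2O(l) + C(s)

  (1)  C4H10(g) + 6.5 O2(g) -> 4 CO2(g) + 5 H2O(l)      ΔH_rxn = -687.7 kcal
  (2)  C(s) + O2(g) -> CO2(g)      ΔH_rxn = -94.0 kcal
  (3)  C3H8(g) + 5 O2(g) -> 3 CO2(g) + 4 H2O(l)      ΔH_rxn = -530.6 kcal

ΔH_rxn = -1124.3 kcal

(1) as written (C4H10(g) already on the reactant side): -687.7 kcal
(2) reversed (C(s) must end up as a product): +94.0 kcal
(3) as written (C3H8(g) already on the reactant side): -530.6 kcal
ΔH_rxn = (1)·(-687.7) + (-1)·(-94.0) + (1)·(-530.6) = -1124.3 kcal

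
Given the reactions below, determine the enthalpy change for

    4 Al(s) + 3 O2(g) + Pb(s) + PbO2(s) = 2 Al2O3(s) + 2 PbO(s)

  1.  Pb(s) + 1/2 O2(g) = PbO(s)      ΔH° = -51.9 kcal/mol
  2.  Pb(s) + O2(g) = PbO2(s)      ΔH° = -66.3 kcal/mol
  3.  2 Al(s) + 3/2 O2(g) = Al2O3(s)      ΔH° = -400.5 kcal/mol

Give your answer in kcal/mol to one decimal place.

ΔH° = -838.5 kcal/mol

eq. 1 × 2 (scale by 2 for the 2 PbO(s)): (2)·(-51.9) = -103.8 kcal/mol
eq. 2 reversed (reverse to put PbO2(s) on the reactant side): +66.3 kcal/mol
eq. 3 × 2 (×2 to match 2 Al2O3(s) in the target): (2)·(-400.5) = -801.0 kcal/mol
ΔH° = (-103.8) + (+66.3) + (-801.0) = -838.5 kcal/mol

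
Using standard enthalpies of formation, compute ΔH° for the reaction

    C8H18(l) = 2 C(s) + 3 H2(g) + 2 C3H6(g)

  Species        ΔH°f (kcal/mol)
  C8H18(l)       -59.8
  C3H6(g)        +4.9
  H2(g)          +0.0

ΔH° = 69.6 kcal/mol

Products: 2·(+0.0) + 3·(+0.0) + 2·(+4.9) = +9.8
Reactants: 1·(-59.8) = -59.8
ΔH° = (+9.8) − (-59.8) = 69.6 kcal/mol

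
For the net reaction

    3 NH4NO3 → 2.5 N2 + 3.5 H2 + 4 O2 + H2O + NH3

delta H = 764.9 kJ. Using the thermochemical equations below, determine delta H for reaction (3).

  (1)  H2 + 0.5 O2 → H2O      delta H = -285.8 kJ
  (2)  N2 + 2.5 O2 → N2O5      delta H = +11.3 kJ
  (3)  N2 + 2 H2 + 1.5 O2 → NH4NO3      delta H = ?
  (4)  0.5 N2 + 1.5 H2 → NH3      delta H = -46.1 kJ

delta H = -365.6 kJ

(1) as written: -285.8 kJ
(2): not needed.
(3) reversed and × 3: contributes −3·x
(4) as written: -46.1 kJ
+764.9 = (-285.8) + (-46.1) − 3·x
x = (+764.9 − (-331.9)) / (-3) = -365.6 kJ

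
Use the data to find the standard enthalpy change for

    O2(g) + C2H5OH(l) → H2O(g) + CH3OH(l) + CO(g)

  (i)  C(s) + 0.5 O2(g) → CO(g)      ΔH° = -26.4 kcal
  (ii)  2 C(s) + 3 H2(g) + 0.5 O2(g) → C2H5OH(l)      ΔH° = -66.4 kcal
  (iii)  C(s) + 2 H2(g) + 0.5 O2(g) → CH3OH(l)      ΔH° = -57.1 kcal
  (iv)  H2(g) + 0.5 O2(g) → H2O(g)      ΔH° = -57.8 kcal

(i) as written (CO(g) already on the product side): -26.4 kcal
(ii) reversed (reverse to put C2H5OH(l) on the reactant side): +66.4 kcal
(iii) as written (CH3OH(l) already on the product side): -57.1 kcal
(iv) as written (H2O(g) already on the product side): -57.8 kcal
ΔH° = (1)·(-26.4) + (-1)·(-66.4) + (1)·(-57.1) + (1)·(-57.8) = -74.9 kcal

ΔH° = -74.9 kcal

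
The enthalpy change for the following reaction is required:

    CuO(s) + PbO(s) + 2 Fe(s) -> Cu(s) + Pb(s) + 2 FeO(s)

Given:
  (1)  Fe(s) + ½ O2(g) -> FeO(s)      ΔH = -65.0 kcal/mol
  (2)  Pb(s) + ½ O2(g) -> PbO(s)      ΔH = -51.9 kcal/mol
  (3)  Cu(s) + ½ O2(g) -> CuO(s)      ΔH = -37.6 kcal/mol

ΔH = -40.5 kcal/mol

(1) × 2: (2)·(-65.0) = -130.0 kcal/mol
(2) reversed: +51.9 kcal/mol
(3) reversed: +37.6 kcal/mol
Summing the manipulated equations, ΔH = (-130.0) + (+51.9) + (+37.6) = -40.5 kcal/mol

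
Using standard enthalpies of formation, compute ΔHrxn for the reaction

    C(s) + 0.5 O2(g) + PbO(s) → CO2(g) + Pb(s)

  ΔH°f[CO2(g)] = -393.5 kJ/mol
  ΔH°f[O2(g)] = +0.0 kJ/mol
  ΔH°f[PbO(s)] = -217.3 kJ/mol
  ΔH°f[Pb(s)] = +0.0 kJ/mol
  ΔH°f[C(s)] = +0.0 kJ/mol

ΔHrxn = -176.2 kJ/mol

Products: 1·(-393.5) + 1·(+0.0) = -393.5
Reactants: 1·(+0.0) + 1/2·(+0.0) + 1·(-217.3) = -217.3
ΔHrxn = (-393.5) − (-217.3) = -176.2 kJ/mol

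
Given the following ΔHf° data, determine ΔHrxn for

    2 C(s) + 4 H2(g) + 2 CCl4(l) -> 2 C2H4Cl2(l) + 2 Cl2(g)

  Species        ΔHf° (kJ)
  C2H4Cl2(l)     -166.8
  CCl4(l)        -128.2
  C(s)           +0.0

ΔHrxn = -77.2 kJ

Products: 2·(-166.8) + 2·(+0.0) = -333.6
Reactants: 2·(+0.0) + 4·(+0.0) + 2·(-128.2) = -256.4
ΔHrxn = (-333.6) − (-256.4) = -77.2 kJ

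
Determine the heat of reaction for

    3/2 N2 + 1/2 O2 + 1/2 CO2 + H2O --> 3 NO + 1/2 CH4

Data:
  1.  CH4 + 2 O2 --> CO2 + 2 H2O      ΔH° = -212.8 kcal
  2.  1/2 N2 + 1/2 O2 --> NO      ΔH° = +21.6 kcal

ΔH° = 171.2 kcal

eq. 1 reversed and × 1/2: (-1/2)·(-212.8) = +106.4 kcal
eq. 2 × 3: (3)·(+21.6) = +64.8 kcal
ΔH° = (+106.4) + (+64.8) = 171.2 kcal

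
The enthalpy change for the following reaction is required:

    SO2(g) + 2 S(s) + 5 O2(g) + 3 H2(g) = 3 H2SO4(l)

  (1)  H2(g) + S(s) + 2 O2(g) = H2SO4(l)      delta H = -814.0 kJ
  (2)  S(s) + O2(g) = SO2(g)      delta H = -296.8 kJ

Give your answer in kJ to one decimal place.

(1) × 3 (×3 to match 3 H2SO4(l) in the target): (3)·(-814.0) = -2442.0 kJ
(2) reversed (reverse to put SO2(g) on the reactant side): +296.8 kJ
Summing the manipulated equations, delta H = (-2442.0) + (+296.8) = -2145.2 kJ

delta H = -2145.2 kJ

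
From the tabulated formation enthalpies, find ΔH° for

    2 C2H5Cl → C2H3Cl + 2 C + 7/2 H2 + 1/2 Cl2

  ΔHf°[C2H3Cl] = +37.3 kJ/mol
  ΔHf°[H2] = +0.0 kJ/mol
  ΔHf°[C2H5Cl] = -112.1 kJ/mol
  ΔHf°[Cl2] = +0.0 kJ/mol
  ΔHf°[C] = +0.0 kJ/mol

Products: 1·(+37.3) + 2·(+0.0) + 7/2·(+0.0) + 1/2·(+0.0) = +37.3
Reactants: 2·(-112.1) = -224.2
ΔH° = (+37.3) − (-224.2) = 261.5 kJ/mol

ΔH° = 261.5 kJ/mol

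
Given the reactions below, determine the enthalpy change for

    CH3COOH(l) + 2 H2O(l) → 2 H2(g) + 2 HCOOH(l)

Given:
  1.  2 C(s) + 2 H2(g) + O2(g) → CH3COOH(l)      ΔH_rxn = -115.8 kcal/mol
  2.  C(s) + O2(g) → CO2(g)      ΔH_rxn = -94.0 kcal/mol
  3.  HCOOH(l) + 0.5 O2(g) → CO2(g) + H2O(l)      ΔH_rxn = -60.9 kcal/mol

eq. 1 reversed: +115.8 kcal/mol
eq. 2 × 2: (2)·(-94.0) = -188.0 kcal/mol
eq. 3 reversed and × 2: (-2)·(-60.9) = +121.8 kcal/mol
By Hess's law, ΔH_rxn = (+115.8) + (-188.0) + (+121.8) = 49.6 kcal/mol

ΔH_rxn = 49.6 kcal/mol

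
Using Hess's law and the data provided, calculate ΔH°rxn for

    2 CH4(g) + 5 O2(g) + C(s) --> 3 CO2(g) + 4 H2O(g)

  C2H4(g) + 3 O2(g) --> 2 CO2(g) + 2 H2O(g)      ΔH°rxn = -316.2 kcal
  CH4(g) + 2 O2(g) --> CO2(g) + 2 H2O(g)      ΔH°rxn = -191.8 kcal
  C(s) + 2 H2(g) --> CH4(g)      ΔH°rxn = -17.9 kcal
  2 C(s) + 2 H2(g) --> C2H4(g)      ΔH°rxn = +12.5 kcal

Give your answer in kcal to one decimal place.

equation 1 as written: -316.2 kcal
equation 2 as written: -191.8 kcal
equation 3 reversed: +17.9 kcal
equation 4 as written: +12.5 kcal
By Hess's law, ΔH°rxn = (1)·(-316.2) + (1)·(-191.8) + (-1)·(-17.9) + (1)·(+12.5) = -477.6 kcal

ΔH°rxn = -477.6 kcal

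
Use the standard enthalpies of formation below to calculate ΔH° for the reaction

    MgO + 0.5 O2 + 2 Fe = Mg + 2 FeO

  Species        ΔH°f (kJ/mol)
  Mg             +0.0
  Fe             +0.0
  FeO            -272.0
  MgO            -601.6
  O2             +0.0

ΔH° = 57.6 kJ/mol

Products: 1·(+0.0) + 2·(-272.0) = -544.0
Reactants: 1·(-601.6) + 1/2·(+0.0) + 2·(+0.0) = -601.6
ΔH° = (-544.0) − (-601.6) = 57.6 kJ/mol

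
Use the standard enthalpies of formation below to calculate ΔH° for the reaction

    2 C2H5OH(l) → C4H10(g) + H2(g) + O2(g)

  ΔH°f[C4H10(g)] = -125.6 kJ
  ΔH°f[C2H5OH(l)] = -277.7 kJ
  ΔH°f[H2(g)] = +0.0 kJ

ΔH° = 429.8 kJ

ΔH°rxn = Σ nΔHf°(products) − Σ nΔHf°(reactants).
Products: 1·(-125.6) + 1·(+0.0) + 1·(+0.0) = -125.6
Reactants: 2·(-277.7) = -555.4
ΔH° = (-125.6) − (-555.4) = 429.8 kJ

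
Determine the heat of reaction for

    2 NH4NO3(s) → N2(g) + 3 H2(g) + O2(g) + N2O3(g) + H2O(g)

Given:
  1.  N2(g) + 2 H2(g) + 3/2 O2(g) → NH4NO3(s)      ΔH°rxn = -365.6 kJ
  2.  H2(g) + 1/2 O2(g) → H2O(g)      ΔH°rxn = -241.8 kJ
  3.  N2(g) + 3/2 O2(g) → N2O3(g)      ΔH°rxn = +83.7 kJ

eq. 1 reversed and × 2: (-2)·(-365.6) = +731.2 kJ
eq. 2 as written: -241.8 kJ
eq. 3 as written: +83.7 kJ
ΔH°rxn = (-2)·(-365.6) + (1)·(-241.8) + (1)·(+83.7) = 573.1 kJ

ΔH°rxn = 573.1 kJ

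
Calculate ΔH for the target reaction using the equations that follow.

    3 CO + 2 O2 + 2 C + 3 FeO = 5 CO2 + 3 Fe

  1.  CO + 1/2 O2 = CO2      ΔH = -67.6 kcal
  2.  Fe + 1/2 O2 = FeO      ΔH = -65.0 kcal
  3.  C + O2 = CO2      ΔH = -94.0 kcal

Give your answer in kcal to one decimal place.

eq. 1 × 3: (3)·(-67.6) = -202.8 kcal
eq. 2 reversed and × 3: (-3)·(-65.0) = +195.0 kcal
eq. 3 × 2: (2)·(-94.0) = -188.0 kcal
Combining the equations, ΔH = (-202.8) + (+195.0) + (-188.0) = -195.8 kcal

ΔH = -195.8 kcal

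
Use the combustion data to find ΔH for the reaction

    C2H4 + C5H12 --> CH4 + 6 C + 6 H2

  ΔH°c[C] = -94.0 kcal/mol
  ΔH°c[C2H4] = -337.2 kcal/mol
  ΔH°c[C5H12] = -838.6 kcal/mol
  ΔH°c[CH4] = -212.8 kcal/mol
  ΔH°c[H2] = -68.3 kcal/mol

Using ΔH = Σ nΔHc°(reactants) − Σ nΔHc°(products):
= [1·(-337.2) + 1·(-838.6)] − [1·(-212.8) + 6·(-94.0) + 6·(-68.3)]
= 10.8 kcal/mol

ΔH = 10.8 kcal/mol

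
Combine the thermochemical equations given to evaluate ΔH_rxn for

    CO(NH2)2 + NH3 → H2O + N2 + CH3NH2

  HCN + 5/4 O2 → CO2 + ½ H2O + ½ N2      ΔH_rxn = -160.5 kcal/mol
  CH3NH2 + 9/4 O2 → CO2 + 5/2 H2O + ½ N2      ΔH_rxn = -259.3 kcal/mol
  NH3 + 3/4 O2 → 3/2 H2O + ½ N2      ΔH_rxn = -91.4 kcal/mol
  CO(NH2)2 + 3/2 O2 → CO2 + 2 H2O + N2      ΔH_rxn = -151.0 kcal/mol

ΔH_rxn = 16.9 kcal/mol

equation 1: not needed.
equation 2 reversed: +259.3 kcal/mol
equation 3 as written: -91.4 kcal/mol
equation 4 as written: -151.0 kcal/mol
Summing the manipulated equations, ΔH_rxn = (+259.3) + (-91.4) + (-151.0) = 16.9 kcal/mol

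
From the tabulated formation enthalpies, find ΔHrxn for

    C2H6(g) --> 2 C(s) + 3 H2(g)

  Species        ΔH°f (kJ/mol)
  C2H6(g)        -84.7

Products: 2·(+0.0) + 3·(+0.0) = +0.0
Reactants: 1·(-84.7) = -84.7
ΔHrxn = (+0.0) − (-84.7) = 84.7 kJ/mol

ΔHrxn = 84.7 kJ/mol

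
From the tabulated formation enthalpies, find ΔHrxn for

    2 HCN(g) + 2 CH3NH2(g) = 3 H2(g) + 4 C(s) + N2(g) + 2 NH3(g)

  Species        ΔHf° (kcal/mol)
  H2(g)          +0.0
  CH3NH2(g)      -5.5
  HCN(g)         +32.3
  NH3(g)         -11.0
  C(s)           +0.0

ΔHrxn = -75.6 kcal/mol

Products: 3·(+0.0) + 4·(+0.0) + 1·(+0.0) + 2·(-11.0) = -22.0
Reactants: 2·(+32.3) + 2·(-5.5) = +53.6
ΔHrxn = (-22.0) − (+53.6) = -75.6 kcal/mol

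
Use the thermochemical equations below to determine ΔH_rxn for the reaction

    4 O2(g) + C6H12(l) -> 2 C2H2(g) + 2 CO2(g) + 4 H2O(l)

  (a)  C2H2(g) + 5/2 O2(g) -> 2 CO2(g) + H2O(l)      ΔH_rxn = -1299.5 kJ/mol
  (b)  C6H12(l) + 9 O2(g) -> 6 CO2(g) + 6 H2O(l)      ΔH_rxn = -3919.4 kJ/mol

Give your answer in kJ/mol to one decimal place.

(a) reversed and × 2: (-2)·(-1299.5) = +2599.0 kJ/mol
(b) as written: -3919.4 kJ/mol
ΔH_rxn = (+2599.0) + (-3919.4) = -1320.4 kJ/mol

ΔH_rxn = -1320.4 kJ/mol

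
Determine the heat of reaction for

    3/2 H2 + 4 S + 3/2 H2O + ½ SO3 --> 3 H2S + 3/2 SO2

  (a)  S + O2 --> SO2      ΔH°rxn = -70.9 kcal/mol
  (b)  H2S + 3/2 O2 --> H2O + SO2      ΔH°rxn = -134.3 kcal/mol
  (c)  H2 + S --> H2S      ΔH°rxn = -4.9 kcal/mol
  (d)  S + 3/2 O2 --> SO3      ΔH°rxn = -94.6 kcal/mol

(a) × 3: (3)·(-70.9) = -212.7 kcal/mol
(b) reversed and × 3/2: (-3/2)·(-134.3) = +201.45 kcal/mol
(c) × 3/2: (3/2)·(-4.9) = -7.35 kcal/mol
(d) reversed and × 1/2: (-1/2)·(-94.6) = +47.3 kcal/mol
Since enthalpy is a state function, ΔH°rxn = (3)·(-70.9) + (-3/2)·(-134.3) + (3/2)·(-4.9) + (-1/2)·(-94.6) = 28.7 kcal/mol

ΔH°rxn = 28.7 kcal/mol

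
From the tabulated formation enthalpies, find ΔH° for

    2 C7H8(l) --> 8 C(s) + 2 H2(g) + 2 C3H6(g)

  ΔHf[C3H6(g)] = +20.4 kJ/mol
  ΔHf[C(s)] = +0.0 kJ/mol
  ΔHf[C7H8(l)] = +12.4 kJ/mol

ΔH° = 16.0 kJ/mol

Products: 8·(+0.0) + 2·(+0.0) + 2·(+20.4) = +40.8
Reactants: 2·(+12.4) = +24.8
ΔH° = (+40.8) − (+24.8) = 16.0 kJ/mol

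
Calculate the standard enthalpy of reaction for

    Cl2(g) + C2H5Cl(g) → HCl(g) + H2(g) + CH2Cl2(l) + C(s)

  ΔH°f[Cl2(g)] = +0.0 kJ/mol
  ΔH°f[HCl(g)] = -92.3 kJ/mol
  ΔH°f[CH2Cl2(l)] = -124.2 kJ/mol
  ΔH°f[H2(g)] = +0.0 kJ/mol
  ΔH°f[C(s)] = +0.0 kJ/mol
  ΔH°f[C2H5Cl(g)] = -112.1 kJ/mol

Products: 1·(-92.3) + 1·(+0.0) + 1·(-124.2) + 1·(+0.0) = -216.5
Reactants: 1·(+0.0) + 1·(-112.1) = -112.1
ΔH_rxn = (-216.5) − (-112.1) = -104.4 kJ/mol

ΔH_rxn = -104.4 kJ/mol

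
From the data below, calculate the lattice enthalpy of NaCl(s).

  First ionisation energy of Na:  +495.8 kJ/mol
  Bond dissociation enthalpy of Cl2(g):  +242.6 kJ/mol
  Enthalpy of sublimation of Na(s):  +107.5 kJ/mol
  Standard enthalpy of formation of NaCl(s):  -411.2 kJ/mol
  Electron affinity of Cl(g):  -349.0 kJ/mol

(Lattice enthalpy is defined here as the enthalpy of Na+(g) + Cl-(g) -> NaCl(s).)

U = -786.8 kJ/mol

ΔHf° = 1·ΔHsub + 1·(ΣIE) + 1/2·D(Cl2) + 1·EA + U
-411.2 = 1·(+107.5) + 1·(+495.8) + 1/2·(+242.6) + 1·(-349.0) + U
U = -411.2 − (+375.6) = -786.8 kJ/mol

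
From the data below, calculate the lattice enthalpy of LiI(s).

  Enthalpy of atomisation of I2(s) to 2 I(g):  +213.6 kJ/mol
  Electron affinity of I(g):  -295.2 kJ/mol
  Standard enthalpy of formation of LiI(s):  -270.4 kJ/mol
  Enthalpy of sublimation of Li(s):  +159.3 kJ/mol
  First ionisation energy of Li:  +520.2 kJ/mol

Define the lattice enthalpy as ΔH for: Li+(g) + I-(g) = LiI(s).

ΔHf° = 1·ΔHsub + 1·(ΣIE) + 1/2·D(I2) + 1·EA + U
-270.4 = 1·(+159.3) + 1·(+520.2) + 1/2·(+213.6) + 1·(-295.2) + U
U = -270.4 − (+491.1) = -761.5 kJ/mol

U = -761.5 kJ/mol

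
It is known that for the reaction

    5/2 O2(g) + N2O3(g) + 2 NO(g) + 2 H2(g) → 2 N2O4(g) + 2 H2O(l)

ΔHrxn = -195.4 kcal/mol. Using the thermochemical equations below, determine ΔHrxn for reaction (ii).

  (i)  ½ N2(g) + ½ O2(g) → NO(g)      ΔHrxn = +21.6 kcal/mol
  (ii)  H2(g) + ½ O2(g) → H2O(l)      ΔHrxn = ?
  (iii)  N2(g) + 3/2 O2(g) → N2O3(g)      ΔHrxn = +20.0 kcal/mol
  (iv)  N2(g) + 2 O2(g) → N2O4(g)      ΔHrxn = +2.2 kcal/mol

ΔHrxn = -68.3 kcal/mol

(i) reversed and × 2: (-2)·(+21.6) = -43.2 kcal/mol
(ii) × 2: contributes 2·x
(iii) reversed: -20.0 kcal/mol
(iv) × 2: (2)·(+2.2) = +4.4 kcal/mol
-195.4 = (-43.2) + (-20.0) + (+4.4) + 2·x
x = (-195.4 − (-58.8)) / (2) = -68.3 kcal/mol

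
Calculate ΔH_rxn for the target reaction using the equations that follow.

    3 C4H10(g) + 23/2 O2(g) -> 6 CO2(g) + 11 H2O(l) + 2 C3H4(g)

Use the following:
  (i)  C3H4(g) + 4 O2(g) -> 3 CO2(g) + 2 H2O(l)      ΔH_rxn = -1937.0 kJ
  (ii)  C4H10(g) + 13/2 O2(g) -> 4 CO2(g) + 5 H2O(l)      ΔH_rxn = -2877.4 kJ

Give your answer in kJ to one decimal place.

ΔH_rxn = -4758.2 kJ

(i) reversed and × 2 (C3H4(g) must end up as a product; ×2 to match 2 C3H4(g) in the target): (-2)·(-1937.0) = +3874.0 kJ
(ii) × 3 (scale by 3 for the 3 C4H10(g)): (3)·(-2877.4) = -8632.2 kJ
By Hess's law, ΔH_rxn = (-2)·(-1937.0) + (3)·(-2877.4) = -4758.2 kJ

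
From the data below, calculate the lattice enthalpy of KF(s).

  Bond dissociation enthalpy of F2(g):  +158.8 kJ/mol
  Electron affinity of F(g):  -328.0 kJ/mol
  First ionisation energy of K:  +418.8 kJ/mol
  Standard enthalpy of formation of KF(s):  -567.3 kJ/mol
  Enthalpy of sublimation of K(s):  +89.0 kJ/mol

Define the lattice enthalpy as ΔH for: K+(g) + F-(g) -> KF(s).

ΔHf° = 1·ΔHsub + 1·(ΣIE) + 1/2·D(F2) + 1·EA + U
-567.3 = 1·(+89.0) + 1·(+418.8) + 1/2·(+158.8) + 1·(-328.0) + U
U = -567.3 − (+259.2) = -826.5 kJ/mol

U = -826.5 kJ/mol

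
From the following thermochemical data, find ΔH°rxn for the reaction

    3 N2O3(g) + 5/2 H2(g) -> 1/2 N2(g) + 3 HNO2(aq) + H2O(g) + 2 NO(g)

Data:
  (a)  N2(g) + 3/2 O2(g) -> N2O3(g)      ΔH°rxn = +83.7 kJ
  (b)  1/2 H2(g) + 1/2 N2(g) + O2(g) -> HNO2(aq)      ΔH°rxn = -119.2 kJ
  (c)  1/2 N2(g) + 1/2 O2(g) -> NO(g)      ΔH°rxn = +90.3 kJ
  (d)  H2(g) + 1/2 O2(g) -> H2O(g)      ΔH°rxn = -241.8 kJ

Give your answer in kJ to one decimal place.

ΔH°rxn = -669.9 kJ

(a) reversed and × 3 (reverse to put N2O3(g) on the reactant side; scale by 3 for the 3 N2O3(g)): (-3)·(+83.7) = -251.1 kJ
(b) × 3 (scale by 3 for the 3 HNO2(aq)): (3)·(-119.2) = -357.6 kJ
(c) × 2 (scale by 2 for the 2 NO(g)): (2)·(+90.3) = +180.6 kJ
(d) as written (H2O(g) already on the product side): -241.8 kJ
By Hess's law, ΔH°rxn = (-3)·(+83.7) + (3)·(-119.2) + (2)·(+90.3) + (1)·(-241.8) = -669.9 kJ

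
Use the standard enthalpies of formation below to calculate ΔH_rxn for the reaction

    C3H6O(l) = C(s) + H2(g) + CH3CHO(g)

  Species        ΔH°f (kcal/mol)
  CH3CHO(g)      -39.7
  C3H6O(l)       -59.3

ΔH_rxn = 19.6 kcal/mol

ΔH°rxn = Σ nΔHf°(products) − Σ nΔHf°(reactants).
Products: 1·(+0.0) + 1·(+0.0) + 1·(-39.7) = -39.7
Reactants: 1·(-59.3) = -59.3
ΔH_rxn = (-39.7) − (-59.3) = 19.6 kcal/mol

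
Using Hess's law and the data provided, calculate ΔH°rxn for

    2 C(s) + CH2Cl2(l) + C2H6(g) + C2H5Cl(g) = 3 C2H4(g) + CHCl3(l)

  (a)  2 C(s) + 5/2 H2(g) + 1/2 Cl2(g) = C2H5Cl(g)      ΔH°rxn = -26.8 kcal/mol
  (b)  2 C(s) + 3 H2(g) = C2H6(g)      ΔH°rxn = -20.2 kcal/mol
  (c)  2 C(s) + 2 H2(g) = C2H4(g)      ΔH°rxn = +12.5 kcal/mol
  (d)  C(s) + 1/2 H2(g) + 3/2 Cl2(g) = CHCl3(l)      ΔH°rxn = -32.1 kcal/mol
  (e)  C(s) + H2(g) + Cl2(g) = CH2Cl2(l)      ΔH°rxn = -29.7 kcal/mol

ΔH°rxn = 82.1 kcal/mol

(a) reversed (reverse to put C2H5Cl(g) on the reactant side): +26.8 kcal/mol
(b) reversed (reverse to put C2H6(g) on the reactant side): +20.2 kcal/mol
(c) × 3 (scale by 3 for the 3 C2H4(g)): (3)·(+12.5) = +37.5 kcal/mol
(d) as written (CHCl3(l) already on the product side): -32.1 kcal/mol
(e) reversed (reverse to put CH2Cl2(l) on the reactant side): +29.7 kcal/mol
Summing the manipulated equations, ΔH°rxn = (-1)·(-26.8) + (-1)·(-20.2) + (3)·(+12.5) + (1)·(-32.1) + (-1)·(-29.7) = 82.1 kcal/mol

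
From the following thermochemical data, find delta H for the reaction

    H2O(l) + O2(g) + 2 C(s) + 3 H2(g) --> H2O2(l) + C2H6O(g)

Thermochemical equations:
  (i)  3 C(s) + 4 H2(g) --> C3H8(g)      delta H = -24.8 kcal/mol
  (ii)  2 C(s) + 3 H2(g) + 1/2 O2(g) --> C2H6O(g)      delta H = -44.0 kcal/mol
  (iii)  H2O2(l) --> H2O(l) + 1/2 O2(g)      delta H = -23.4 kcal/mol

delta H = -20.6 kcal/mol

(i): not needed.
(ii) as written: -44.0 kcal/mol
(iii) reversed: +23.4 kcal/mol
delta H = (1)·(-44.0) + (-1)·(-23.4) = -20.6 kcal/mol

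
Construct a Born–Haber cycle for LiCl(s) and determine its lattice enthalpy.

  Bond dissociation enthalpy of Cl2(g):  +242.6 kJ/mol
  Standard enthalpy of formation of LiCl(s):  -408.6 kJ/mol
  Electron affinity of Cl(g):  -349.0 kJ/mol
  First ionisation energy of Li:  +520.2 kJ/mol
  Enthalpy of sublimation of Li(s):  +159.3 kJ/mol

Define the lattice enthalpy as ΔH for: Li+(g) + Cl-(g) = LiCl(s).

U = -860.4 kJ/mol

ΔHf° = 1·ΔHsub + 1·(ΣIE) + 1/2·D(Cl2) + 1·EA + U
-408.6 = 1·(+159.3) + 1·(+520.2) + 1/2·(+242.6) + 1·(-349.0) + U
U = -408.6 − (+451.8) = -860.4 kJ/mol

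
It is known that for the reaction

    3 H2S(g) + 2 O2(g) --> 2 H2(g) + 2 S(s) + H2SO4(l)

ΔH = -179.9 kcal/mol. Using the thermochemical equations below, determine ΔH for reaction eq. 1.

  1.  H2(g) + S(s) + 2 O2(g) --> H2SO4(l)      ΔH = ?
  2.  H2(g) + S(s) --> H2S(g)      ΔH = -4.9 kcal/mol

ΔH = -194.6 kcal/mol

eq. 1 as written (H2SO4(l) already on the product side): contributes x
eq. 2 reversed and × 3 (reverse to put H2S(g) on the reactant side; scale by 3 for the 3 H2S(g)): (-3)·(-4.9) = +14.7 kcal/mol
-179.9 = (+14.7) + x
x = (-179.9 − (+14.7)) / (1) = -194.6 kcal/mol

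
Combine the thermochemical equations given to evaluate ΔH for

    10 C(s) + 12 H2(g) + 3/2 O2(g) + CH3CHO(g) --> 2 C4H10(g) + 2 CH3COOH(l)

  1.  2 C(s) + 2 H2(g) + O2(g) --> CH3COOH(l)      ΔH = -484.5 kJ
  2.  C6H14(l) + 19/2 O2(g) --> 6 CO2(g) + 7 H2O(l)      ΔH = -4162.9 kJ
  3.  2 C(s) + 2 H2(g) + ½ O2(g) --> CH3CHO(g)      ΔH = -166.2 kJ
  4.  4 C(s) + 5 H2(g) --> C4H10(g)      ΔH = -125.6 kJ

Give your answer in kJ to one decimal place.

eq. 1 × 2 (scale by 2 for the 2 CH3COOH(l)): (2)·(-484.5) = -969.0 kJ
eq. 2: not needed (C6H14(l) appears nowhere else).
eq. 3 reversed (CH3CHO(g) must end up as a reactant): +166.2 kJ
eq. 4 × 2 (scale by 2 for the 2 C4H10(g)): (2)·(-125.6) = -251.2 kJ
ΔH = (2)·(-484.5) + (-1)·(-166.2) + (2)·(-125.6) = -1054.0 kJ

ΔH = -1054.0 kJ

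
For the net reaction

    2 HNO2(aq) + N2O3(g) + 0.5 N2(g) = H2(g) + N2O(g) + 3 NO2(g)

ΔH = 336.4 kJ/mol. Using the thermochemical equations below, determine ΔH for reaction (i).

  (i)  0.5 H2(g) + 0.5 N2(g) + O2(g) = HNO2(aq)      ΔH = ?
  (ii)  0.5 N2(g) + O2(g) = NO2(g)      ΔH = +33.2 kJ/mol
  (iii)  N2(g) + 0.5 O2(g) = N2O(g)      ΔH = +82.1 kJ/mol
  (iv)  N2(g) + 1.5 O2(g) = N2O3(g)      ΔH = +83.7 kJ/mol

(i) reversed and × 2: contributes −2·x
(ii) × 3: (3)·(+33.2) = +99.6 kJ/mol
(iii) as written: +82.1 kJ/mol
(iv) reversed: -83.7 kJ/mol
+336.4 = (+99.6) + (+82.1) + (-83.7) − 2·x
x = (+336.4 − (+98.0)) / (-2) = -119.2 kJ/mol

ΔH = -119.2 kJ/mol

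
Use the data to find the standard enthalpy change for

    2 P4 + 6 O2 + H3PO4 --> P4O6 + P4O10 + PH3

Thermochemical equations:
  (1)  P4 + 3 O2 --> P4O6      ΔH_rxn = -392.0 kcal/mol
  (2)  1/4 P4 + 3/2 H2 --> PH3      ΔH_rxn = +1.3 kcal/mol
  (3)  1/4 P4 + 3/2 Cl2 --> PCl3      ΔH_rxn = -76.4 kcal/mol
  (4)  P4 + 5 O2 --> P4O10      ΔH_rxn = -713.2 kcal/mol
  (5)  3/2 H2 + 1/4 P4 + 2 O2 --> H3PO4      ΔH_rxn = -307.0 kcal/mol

(1) as written: -392.0 kcal/mol
(2) as written: +1.3 kcal/mol
(3): not needed.
(4) as written: -713.2 kcal/mol
(5) reversed: +307.0 kcal/mol
Since enthalpy is a state function, ΔH_rxn = (1)·(-392.0) + (1)·(+1.3) + (1)·(-713.2) + (-1)·(-307.0) = -796.9 kcal/mol

ΔH_rxn = -796.9 kcal/mol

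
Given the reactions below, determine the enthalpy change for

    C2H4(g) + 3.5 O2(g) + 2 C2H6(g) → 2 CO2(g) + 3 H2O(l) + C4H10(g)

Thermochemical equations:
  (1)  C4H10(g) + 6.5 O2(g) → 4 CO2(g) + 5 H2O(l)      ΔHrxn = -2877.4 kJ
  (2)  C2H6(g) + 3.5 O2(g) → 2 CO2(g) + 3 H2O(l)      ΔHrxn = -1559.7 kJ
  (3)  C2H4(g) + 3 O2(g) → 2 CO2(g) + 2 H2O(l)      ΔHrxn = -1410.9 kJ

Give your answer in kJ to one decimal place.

(1) reversed: +2877.4 kJ
(2) × 2: (2)·(-1559.7) = -3119.4 kJ
(3) as written: -1410.9 kJ
Since enthalpy is a state function, ΔHrxn = (-1)·(-2877.4) + (2)·(-1559.7) + (1)·(-1410.9) = -1652.9 kJ

ΔHrxn = -1652.9 kJ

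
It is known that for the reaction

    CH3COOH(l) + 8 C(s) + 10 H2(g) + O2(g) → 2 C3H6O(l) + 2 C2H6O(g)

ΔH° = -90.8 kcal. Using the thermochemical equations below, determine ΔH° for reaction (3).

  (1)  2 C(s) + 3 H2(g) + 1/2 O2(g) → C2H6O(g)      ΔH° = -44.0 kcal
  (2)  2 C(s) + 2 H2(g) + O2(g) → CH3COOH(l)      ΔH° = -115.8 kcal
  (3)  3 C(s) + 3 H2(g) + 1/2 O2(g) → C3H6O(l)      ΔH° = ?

(1) × 2: (2)·(-44.0) = -88.0 kcal
(2) reversed: +115.8 kcal
(3) × 2: contributes 2·x
-90.8 = (-88.0) + (+115.8) + 2·x
x = (-90.8 − (+27.8)) / (2) = -59.3 kcal

ΔH° = -59.3 kcal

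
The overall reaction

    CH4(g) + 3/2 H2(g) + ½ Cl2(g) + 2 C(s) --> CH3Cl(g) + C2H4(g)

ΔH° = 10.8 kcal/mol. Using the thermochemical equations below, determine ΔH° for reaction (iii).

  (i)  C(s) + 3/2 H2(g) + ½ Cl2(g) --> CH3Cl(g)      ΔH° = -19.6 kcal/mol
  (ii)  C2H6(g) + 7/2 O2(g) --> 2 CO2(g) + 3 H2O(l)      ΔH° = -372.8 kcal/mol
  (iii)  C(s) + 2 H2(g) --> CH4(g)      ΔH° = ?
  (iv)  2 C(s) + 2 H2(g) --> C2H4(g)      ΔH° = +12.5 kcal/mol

ΔH° = -17.9 kcal/mol

(i) as written: -19.6 kcal/mol
(ii): not needed.
(iii) reversed: contributes −x
(iv) as written: +12.5 kcal/mol
+10.8 = (-19.6) + (+12.5) − x
x = (+10.8 − (-7.1)) / (-1) = -17.9 kcal/mol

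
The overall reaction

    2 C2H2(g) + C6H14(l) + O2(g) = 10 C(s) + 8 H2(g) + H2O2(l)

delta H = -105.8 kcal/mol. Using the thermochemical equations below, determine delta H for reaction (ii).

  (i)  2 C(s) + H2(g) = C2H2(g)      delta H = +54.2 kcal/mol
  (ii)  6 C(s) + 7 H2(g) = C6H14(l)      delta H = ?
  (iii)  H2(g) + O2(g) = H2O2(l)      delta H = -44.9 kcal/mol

delta H = -47.5 kcal/mol

(i) reversed and × 2: (-2)·(+54.2) = -108.4 kcal/mol
(ii) reversed: contributes −x
(iii) as written: -44.9 kcal/mol
-105.8 = (-108.4) + (-44.9) − x
x = (-105.8 − (-153.3)) / (-1) = -47.5 kcal/mol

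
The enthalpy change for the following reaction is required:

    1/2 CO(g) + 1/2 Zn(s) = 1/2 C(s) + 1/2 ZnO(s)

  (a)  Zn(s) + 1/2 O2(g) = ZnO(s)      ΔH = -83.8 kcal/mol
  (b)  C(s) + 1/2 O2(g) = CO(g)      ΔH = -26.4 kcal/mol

(a) × 1/2: (1/2)·(-83.8) = -41.9 kcal/mol
(b) reversed and × 1/2: (-1/2)·(-26.4) = +13.2 kcal/mol
ΔH = (1/2)·(-83.8) + (-1/2)·(-26.4) = -28.7 kcal/mol

ΔH = -28.7 kcal/mol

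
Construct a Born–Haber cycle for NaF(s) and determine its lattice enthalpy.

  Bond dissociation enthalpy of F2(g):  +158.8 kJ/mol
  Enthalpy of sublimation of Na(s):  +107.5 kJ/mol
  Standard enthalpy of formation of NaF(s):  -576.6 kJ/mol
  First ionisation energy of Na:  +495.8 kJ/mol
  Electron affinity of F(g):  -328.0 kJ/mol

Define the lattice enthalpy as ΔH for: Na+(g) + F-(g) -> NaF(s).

ΔHf° = 1·ΔHsub + 1·(ΣIE) + 1/2·D(F2) + 1·EA + U
-576.6 = 1·(+107.5) + 1·(+495.8) + 1/2·(+158.8) + 1·(-328.0) + U
U = -576.6 − (+354.7) = -931.3 kJ/mol

U = -931.3 kJ/mol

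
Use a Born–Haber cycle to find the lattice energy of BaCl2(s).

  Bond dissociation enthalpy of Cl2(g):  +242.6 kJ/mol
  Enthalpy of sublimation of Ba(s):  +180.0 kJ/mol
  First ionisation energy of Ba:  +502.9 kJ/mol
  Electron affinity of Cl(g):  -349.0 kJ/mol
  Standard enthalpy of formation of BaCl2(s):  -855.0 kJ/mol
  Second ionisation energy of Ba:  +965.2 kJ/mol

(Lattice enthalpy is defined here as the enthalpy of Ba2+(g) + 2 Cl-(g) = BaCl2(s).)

ΔHf° = 1·ΔHsub + 1·(ΣIE) + 1·D(Cl2) + 2·EA + U
-855.0 = 1·(+180.0) + 1·(+1468.1) + 1·(+242.6) + 2·(-349.0) + U
U = -855.0 − (+1192.7) = -2047.7 kJ/mol

U = -2047.7 kJ/mol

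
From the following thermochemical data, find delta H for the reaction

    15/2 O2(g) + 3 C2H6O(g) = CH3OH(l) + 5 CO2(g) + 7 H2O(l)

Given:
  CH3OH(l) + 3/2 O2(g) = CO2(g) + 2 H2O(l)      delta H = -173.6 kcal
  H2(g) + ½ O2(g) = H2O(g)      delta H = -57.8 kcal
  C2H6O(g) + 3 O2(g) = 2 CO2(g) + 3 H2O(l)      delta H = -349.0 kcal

equation 1 reversed: +173.6 kcal
equation 2: not needed.
equation 3 × 3: (3)·(-349.0) = -1047.0 kcal
By Hess's law, delta H = (+173.6) + (-1047.0) = -873.4 kcal

delta H = -873.4 kcal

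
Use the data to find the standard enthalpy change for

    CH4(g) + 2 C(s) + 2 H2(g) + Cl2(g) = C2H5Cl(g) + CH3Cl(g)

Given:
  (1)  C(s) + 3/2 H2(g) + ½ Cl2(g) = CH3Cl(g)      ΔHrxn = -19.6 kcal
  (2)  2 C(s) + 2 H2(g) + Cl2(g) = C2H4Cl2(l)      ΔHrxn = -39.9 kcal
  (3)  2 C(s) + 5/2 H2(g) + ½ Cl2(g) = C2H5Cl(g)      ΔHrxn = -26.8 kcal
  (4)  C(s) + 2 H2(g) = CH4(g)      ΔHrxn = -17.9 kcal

(1) as written (CH3Cl(g) already on the product side): -19.6 kcal
(2): not needed (C2H4Cl2(l) appears nowhere else).
(3) as written (C2H5Cl(g) already on the product side): -26.8 kcal
(4) reversed (CH4(g) must end up as a reactant): +17.9 kcal
Summing the manipulated equations, ΔHrxn = (1)·(-19.6) + (1)·(-26.8) + (-1)·(-17.9) = -28.5 kcal

ΔHrxn = -28.5 kcal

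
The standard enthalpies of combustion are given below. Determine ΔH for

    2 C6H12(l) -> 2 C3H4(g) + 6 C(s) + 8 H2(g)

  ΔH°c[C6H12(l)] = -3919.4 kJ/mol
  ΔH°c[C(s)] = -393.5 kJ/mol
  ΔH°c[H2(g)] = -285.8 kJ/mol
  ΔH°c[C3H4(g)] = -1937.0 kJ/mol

With combustion enthalpies, reactants minus products:
= [2·(-3919.4)] − [2·(-1937.0) + 6·(-393.5) + 8·(-285.8)]
= 682.6 kJ/mol

ΔH = 682.6 kJ/mol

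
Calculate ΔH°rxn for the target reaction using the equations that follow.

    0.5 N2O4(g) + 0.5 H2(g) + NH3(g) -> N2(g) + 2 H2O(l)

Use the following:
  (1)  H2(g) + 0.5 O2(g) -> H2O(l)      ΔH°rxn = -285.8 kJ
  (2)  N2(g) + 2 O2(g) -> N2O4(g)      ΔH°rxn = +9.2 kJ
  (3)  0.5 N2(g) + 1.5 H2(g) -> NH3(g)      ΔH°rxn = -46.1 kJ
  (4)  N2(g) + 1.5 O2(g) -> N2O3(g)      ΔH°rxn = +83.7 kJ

(1) × 2: (2)·(-285.8) = -571.6 kJ
(2) reversed and × 1/2: (-1/2)·(+9.2) = -4.6 kJ
(3) reversed: +46.1 kJ
(4): not needed.
Combining the equations, ΔH°rxn = (-571.6) + (-4.6) + (+46.1) = -530.1 kJ

ΔH°rxn = -530.1 kJ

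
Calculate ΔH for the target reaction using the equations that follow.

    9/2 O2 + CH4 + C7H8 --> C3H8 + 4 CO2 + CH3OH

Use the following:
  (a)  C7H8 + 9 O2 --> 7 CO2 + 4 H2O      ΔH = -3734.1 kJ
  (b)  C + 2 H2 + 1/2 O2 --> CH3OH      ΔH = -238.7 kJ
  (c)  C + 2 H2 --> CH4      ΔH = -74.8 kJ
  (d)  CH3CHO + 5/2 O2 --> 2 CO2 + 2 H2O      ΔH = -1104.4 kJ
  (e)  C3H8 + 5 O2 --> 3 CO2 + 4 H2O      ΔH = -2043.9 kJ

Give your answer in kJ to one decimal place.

(a) as written: -3734.1 kJ
(b) as written: -238.7 kJ
(c) reversed: +74.8 kJ
(d): not needed.
(e) reversed: +2043.9 kJ
ΔH = (1)·(-3734.1) + (1)·(-238.7) + (-1)·(-74.8) + (-1)·(-2043.9) = -1854.1 kJ

ΔH = -1854.1 kJ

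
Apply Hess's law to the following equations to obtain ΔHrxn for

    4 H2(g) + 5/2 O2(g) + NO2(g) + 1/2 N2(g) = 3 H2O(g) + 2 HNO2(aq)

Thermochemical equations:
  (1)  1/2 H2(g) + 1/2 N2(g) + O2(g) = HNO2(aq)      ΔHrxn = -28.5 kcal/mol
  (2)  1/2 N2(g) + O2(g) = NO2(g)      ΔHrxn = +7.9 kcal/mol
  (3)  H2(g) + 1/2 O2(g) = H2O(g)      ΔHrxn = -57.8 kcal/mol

(1) × 2 (scale by 2 for the 2 HNO2(aq)): (2)·(-28.5) = -57.0 kcal/mol
(2) reversed (NO2(g) must end up as a reactant): -7.9 kcal/mol
(3) × 3 (scale by 3 for the 3 H2O(g)): (3)·(-57.8) = -173.4 kcal/mol
Combining the equations, ΔHrxn = (-57.0) + (-7.9) + (-173.4) = -238.3 kcal/mol

ΔHrxn = -238.3 kcal/mol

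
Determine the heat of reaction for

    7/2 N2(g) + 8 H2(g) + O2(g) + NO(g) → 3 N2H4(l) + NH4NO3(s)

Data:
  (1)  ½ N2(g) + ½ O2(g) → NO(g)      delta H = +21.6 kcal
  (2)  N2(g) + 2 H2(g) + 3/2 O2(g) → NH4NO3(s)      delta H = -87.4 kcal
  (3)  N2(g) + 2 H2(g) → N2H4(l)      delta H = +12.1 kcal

delta H = -72.7 kcal

(1) reversed: -21.6 kcal
(2) as written: -87.4 kcal
(3) × 3: (3)·(+12.1) = +36.3 kcal
By Hess's law, delta H = (-21.6) + (-87.4) + (+36.3) = -72.7 kcal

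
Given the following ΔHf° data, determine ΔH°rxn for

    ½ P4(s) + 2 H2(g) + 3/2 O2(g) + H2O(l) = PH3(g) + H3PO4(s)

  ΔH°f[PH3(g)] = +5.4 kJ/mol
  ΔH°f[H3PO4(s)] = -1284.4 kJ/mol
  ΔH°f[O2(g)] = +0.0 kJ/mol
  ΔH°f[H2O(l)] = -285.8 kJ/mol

ΔH°rxn = Σ nΔHf°(products) − Σ nΔHf°(reactants).
Products: 1·(+5.4) + 1·(-1284.4) = -1279.0
Reactants: 1/2·(+0.0) + 2·(+0.0) + 3/2·(+0.0) + 1·(-285.8) = -285.8
ΔH°rxn = (-1279.0) − (-285.8) = -993.2 kJ/mol

ΔH°rxn = -993.2 kJ/mol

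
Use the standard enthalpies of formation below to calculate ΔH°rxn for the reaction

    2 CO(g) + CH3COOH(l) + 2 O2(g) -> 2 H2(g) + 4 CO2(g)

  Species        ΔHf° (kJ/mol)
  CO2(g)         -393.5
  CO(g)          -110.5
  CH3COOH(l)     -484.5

ΔH°rxn = -868.5 kJ/mol

Products: 2·(+0.0) + 4·(-393.5) = -1574.0
Reactants: 2·(-110.5) + 1·(-484.5) + 2·(+0.0) = -705.5
ΔH°rxn = (-1574.0) − (-705.5) = -868.5 kJ/mol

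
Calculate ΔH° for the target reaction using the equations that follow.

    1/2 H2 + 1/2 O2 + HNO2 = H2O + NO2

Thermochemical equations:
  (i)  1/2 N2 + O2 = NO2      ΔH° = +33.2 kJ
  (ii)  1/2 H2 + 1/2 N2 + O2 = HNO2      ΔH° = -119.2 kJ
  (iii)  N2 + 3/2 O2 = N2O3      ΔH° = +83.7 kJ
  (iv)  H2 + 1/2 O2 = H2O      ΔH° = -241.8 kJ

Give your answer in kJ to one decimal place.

(i) as written (NO2 already on the product side): +33.2 kJ
(ii) reversed (reverse to put HNO2 on the reactant side): +119.2 kJ
(iii): not needed (N2O3 appears nowhere else).
(iv) as written (H2O already on the product side): -241.8 kJ
ΔH° = (1)·(+33.2) + (-1)·(-119.2) + (1)·(-241.8) = -89.4 kJ

ΔH° = -89.4 kJ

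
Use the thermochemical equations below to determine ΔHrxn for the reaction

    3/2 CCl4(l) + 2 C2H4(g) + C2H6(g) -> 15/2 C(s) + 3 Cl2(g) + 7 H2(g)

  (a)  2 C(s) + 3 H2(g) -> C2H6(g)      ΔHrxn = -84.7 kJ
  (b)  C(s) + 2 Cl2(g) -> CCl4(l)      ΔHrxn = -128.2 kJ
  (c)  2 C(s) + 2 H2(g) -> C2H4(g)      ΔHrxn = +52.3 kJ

(a) reversed (C2H6(g) must end up as a reactant): +84.7 kJ
(b) reversed and × 3/2 (CCl4(l) must end up as a reactant; ×3/2 to match 3/2 CCl4(l) in the target): (-3/2)·(-128.2) = +192.3 kJ
(c) reversed and × 2 (C2H4(g) must end up as a reactant; ×2 to match 2 C2H4(g) in the target): (-2)·(+52.3) = -104.6 kJ
Combining the equations, ΔHrxn = (-1)·(-84.7) + (-3/2)·(-128.2) + (-2)·(+52.3) = 172.4 kJ

ΔHrxn = 172.4 kJ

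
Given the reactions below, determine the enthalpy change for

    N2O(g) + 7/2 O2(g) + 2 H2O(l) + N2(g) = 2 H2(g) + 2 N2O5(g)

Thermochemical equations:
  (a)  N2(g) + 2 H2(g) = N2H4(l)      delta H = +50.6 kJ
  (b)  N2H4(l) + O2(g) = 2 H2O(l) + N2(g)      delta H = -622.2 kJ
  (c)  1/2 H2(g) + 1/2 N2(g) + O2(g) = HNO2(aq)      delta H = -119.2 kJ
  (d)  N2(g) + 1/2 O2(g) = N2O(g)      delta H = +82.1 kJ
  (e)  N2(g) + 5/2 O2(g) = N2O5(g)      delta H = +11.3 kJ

(a) reversed: -50.6 kJ
(b) reversed: +622.2 kJ
(c): not needed.
(d) reversed: -82.1 kJ
(e) × 2: (2)·(+11.3) = +22.6 kJ
Since enthalpy is a state function, delta H = (-1)·(+50.6) + (-1)·(-622.2) + (-1)·(+82.1) + (2)·(+11.3) = 512.1 kJ

delta H = 512.1 kJ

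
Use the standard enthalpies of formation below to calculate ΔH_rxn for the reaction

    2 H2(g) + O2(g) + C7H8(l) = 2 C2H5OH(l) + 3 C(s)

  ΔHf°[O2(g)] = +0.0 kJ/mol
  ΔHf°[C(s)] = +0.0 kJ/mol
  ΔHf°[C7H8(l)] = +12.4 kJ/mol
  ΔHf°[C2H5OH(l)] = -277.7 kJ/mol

ΔH°rxn = Σ nΔHf°(products) − Σ nΔHf°(reactants).
Products: 2·(-277.7) + 3·(+0.0) = -555.4
Reactants: 2·(+0.0) + 1·(+0.0) + 1·(+12.4) = +12.4
ΔH_rxn = (-555.4) − (+12.4) = -567.8 kJ/mol

ΔH_rxn = -567.8 kJ/mol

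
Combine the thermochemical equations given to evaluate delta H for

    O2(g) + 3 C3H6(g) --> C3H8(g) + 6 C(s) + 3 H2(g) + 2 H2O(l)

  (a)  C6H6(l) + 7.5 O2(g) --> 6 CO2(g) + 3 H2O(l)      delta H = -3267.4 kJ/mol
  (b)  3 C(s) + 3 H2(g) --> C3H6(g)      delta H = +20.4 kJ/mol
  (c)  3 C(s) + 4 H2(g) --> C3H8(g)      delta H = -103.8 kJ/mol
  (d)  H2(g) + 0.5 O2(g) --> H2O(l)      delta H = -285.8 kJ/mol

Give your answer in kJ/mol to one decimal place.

(a): not needed.
(b) reversed and × 3: (-3)·(+20.4) = -61.2 kJ/mol
(c) as written: -103.8 kJ/mol
(d) × 2: (2)·(-285.8) = -571.6 kJ/mol
delta H = (-61.2) + (-103.8) + (-571.6) = -736.6 kJ/mol

delta H = -736.6 kJ/mol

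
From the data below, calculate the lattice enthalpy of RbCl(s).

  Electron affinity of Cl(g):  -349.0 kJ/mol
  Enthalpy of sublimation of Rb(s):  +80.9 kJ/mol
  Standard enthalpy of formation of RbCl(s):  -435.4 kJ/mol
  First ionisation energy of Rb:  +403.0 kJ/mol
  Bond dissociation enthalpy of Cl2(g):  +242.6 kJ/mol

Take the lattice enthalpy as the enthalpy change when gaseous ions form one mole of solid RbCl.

U = -691.6 kJ/mol

ΔHf° = 1·ΔHsub + 1·(ΣIE) + 1/2·D(Cl2) + 1·EA + U
-435.4 = 1·(+80.9) + 1·(+403.0) + 1/2·(+242.6) + 1·(-349.0) + U
U = -435.4 − (+256.2) = -691.6 kJ/mol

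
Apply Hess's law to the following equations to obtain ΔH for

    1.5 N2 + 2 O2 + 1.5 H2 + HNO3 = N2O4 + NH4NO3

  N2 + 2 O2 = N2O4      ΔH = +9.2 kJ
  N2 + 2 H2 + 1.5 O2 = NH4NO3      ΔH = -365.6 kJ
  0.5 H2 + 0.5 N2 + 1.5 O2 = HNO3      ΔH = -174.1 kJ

ΔH = -182.3 kJ

equation 1 as written: +9.2 kJ
equation 2 as written: -365.6 kJ
equation 3 reversed: +174.1 kJ
Since enthalpy is a state function, ΔH = (+9.2) + (-365.6) + (+174.1) = -182.3 kJ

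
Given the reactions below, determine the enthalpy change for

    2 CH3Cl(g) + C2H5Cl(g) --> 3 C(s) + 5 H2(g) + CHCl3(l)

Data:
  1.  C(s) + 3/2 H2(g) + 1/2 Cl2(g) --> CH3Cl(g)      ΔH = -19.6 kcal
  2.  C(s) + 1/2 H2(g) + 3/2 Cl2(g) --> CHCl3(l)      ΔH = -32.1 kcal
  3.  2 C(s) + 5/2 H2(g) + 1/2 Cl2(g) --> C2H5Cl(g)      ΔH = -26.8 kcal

eq. 1 reversed and × 2 (CH3Cl(g) must end up as a reactant; ×2 to match 2 CH3Cl(g) in the target): (-2)·(-19.6) = +39.2 kcal
eq. 2 as written (CHCl3(l) already on the product side): -32.1 kcal
eq. 3 reversed (reverse to put C2H5Cl(g) on the reactant side): +26.8 kcal
ΔH = (-2)·(-19.6) + (1)·(-32.1) + (-1)·(-26.8) = 33.9 kcal

ΔH = 33.9 kcal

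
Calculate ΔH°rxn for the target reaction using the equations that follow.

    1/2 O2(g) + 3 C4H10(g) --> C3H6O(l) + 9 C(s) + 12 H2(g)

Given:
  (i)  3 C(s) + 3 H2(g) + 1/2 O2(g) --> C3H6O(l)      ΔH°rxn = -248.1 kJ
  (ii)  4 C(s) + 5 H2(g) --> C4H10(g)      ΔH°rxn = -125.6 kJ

ΔH°rxn = 128.7 kJ

(i) as written (C3H6O(l) already on the product side): -248.1 kJ
(ii) reversed and × 3 (reverse to put C4H10(g) on the reactant side; scale by 3 for the 3 C4H10(g)): (-3)·(-125.6) = +376.8 kJ
Summing the manipulated equations, ΔH°rxn = (-248.1) + (+376.8) = 128.7 kJ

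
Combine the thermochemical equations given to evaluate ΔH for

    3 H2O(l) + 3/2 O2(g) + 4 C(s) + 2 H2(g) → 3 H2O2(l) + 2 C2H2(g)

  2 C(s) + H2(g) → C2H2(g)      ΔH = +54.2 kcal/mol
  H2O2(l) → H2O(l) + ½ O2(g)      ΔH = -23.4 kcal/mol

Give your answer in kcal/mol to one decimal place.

equation 1 × 2 (scale by 2 for the 2 C2H2(g)): (2)·(+54.2) = +108.4 kcal/mol
equation 2 reversed and × 3 (reverse to put H2O2(l) on the product side; scale by 3 for the 3 H2O2(l)): (-3)·(-23.4) = +70.2 kcal/mol
ΔH = (2)·(+54.2) + (-3)·(-23.4) = 178.6 kcal/mol

ΔH = 178.6 kcal/mol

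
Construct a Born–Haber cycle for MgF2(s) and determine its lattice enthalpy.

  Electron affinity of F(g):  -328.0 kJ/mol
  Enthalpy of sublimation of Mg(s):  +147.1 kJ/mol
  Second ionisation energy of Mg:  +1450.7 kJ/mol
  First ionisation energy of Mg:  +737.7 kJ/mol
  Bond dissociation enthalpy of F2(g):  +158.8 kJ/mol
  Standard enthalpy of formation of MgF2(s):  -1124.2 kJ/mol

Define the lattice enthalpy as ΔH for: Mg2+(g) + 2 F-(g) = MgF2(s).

ΔHf° = 1·ΔHsub + 1·(ΣIE) + 1·D(F2) + 2·EA + U
-1124.2 = 1·(+147.1) + 1·(+2188.4) + 1·(+158.8) + 2·(-328.0) + U
U = -1124.2 − (+1838.3) = -2962.5 kJ/mol

U = -2962.5 kJ/mol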